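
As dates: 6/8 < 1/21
False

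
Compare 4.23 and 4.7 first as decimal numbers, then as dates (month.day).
As decimals: 4.23 < 4.7. As dates: 4/23 is later than 4/7 (day 23 > day 7).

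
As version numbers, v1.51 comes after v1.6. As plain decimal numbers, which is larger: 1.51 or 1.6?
1.6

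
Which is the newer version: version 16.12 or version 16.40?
version 16.40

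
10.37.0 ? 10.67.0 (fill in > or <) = <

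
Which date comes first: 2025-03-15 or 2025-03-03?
2025-03-03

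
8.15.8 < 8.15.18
True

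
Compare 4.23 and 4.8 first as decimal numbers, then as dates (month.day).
As decimals: 4.23 < 4.8. As dates: 4/23 is later than 4/8 (day 23 > day 8).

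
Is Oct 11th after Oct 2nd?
Yes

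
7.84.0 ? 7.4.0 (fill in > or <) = >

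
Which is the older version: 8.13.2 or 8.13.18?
8.13.2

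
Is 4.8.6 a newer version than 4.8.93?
No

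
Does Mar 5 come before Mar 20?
Yes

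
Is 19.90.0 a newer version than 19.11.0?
Yes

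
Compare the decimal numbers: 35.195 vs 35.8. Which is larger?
35.8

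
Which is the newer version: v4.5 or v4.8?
v4.8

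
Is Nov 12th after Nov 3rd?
Yes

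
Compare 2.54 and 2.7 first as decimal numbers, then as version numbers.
As decimals: 2.54 < 2.7. As versions: v2.54 > v2.7 (minor version 54 > 7).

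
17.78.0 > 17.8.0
True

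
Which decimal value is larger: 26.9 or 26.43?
26.9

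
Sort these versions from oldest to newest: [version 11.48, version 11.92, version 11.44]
[version 11.44, version 11.48, version 11.92]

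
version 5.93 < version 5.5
False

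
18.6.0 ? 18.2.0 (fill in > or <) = >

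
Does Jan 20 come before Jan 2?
No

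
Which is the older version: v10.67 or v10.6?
v10.6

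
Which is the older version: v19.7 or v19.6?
v19.6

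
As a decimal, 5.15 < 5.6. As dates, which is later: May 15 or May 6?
May 15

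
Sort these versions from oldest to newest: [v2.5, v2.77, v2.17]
[v2.5, v2.17, v2.77]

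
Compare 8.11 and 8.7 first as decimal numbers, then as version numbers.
As decimals: 8.11 < 8.7. As versions: v8.11 > v8.7 (minor version 11 > 7).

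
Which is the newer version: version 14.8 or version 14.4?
version 14.8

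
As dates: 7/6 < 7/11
True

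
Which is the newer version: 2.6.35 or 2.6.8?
2.6.35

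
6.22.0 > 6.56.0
False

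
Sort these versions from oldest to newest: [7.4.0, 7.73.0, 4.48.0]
[4.48.0, 7.4.0, 7.73.0]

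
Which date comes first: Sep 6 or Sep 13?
Sep 6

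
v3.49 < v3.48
False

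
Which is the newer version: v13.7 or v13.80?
v13.80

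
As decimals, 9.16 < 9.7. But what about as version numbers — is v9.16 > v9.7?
True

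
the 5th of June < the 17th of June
True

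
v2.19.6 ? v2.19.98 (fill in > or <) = <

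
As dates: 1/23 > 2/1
False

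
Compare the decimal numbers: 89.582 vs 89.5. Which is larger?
89.582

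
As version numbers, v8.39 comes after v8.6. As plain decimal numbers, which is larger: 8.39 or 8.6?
8.6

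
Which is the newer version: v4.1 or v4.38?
v4.38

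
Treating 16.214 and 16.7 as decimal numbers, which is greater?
16.7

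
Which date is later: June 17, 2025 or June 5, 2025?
June 17, 2025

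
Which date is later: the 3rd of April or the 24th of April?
the 24th of April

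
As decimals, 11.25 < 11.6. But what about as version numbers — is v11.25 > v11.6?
True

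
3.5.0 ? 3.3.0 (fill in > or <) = >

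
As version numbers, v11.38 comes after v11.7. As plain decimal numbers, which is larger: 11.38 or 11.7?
11.7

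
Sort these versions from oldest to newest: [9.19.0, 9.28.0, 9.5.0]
[9.5.0, 9.19.0, 9.28.0]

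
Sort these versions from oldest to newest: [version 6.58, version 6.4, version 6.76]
[version 6.4, version 6.58, version 6.76]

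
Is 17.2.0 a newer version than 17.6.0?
No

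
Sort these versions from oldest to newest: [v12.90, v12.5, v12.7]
[v12.5, v12.7, v12.90]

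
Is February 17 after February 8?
Yes. Day 17 comes after day 8 in February — this is a date comparison, not a decimal one (the decimal 2.17 would be smaller than 2.8).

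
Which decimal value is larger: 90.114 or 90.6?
90.6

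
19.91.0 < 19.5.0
False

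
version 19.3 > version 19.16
False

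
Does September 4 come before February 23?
No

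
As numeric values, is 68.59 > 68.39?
True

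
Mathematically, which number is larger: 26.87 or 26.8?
26.87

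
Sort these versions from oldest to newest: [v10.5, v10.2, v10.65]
[v10.2, v10.5, v10.65]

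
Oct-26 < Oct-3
False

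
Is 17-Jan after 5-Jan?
Yes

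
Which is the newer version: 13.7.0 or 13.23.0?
13.23.0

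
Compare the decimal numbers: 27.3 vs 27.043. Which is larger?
27.3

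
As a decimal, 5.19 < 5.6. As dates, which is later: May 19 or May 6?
May 19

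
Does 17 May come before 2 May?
No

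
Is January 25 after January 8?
Yes. Day 25 comes after day 8 in January — this is a date comparison, not a decimal one (the decimal 1.25 would be smaller than 1.8).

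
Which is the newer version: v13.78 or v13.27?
v13.78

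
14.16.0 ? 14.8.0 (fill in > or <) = >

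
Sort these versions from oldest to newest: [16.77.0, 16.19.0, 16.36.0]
[16.19.0, 16.36.0, 16.77.0]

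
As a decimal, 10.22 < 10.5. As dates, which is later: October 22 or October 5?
October 22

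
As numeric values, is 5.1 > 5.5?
False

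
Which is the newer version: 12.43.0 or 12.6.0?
12.43.0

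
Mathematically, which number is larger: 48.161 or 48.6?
48.6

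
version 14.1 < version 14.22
True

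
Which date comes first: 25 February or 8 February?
8 February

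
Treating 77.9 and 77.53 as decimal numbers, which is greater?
77.9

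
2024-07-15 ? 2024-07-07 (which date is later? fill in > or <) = >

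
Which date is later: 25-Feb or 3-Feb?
25-Feb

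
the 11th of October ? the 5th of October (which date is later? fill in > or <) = >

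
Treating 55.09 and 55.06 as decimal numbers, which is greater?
55.09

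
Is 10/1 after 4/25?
Yes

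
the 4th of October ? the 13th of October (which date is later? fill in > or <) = <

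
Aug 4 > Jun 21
True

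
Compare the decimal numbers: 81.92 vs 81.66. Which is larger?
81.92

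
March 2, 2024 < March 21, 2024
True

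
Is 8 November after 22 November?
No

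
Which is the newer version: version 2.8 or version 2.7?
version 2.8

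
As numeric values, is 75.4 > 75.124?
True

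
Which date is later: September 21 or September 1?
September 21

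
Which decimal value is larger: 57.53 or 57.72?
57.72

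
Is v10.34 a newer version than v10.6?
Yes. Version numbers are compared segment by segment as integers, not as decimals: minor version 34 > 6, so v10.34 > v10.6 (even though the decimal 10.34 < 10.6).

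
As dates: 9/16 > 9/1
True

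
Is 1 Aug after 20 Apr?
Yes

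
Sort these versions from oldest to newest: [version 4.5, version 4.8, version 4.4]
[version 4.4, version 4.5, version 4.8]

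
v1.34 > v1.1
True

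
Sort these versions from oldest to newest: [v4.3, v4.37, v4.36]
[v4.3, v4.36, v4.37]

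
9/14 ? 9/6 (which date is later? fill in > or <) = >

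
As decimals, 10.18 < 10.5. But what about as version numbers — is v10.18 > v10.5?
True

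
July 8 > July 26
False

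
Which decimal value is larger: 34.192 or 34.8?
34.8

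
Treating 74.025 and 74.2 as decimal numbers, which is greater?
74.2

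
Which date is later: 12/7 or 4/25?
12/7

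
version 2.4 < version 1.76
False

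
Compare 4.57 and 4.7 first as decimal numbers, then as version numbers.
As decimals: 4.57 < 4.7. As versions: v4.57 > v4.7 (minor version 57 > 7).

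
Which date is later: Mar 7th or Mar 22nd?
Mar 22nd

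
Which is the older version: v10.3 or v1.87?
v1.87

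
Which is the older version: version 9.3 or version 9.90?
version 9.3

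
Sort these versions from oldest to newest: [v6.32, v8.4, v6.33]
[v6.32, v6.33, v8.4]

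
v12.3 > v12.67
False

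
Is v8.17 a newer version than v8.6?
Yes. Version numbers are compared segment by segment as integers, not as decimals: minor version 17 > 6, so v8.17 > v8.6 (even though the decimal 8.17 < 8.6).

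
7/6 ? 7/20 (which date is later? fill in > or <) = <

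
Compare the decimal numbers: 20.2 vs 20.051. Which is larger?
20.2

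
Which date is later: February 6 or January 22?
February 6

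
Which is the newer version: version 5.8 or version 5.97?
version 5.97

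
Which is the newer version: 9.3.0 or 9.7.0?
9.7.0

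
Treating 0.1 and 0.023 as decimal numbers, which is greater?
0.1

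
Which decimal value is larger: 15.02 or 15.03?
15.03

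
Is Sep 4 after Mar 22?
Yes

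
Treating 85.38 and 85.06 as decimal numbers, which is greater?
85.38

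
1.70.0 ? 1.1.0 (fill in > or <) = >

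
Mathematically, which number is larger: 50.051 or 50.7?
50.7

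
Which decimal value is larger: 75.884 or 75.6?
75.884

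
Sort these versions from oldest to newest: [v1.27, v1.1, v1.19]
[v1.1, v1.19, v1.27]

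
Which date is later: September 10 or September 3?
September 10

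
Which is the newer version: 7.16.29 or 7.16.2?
7.16.29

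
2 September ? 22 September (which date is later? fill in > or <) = <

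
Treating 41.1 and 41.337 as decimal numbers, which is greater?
41.337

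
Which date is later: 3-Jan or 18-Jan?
18-Jan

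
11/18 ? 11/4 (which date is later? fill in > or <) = >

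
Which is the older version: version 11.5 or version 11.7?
version 11.5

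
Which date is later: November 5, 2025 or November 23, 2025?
November 23, 2025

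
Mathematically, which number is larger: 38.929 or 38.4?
38.929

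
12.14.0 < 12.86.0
True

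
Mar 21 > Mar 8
True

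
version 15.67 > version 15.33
True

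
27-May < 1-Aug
True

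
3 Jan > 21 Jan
False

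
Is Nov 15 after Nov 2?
Yes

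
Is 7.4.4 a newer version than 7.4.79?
No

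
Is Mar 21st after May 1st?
No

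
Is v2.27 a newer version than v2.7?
Yes. Version numbers are compared segment by segment as integers, not as decimals: minor version 27 > 7, so v2.27 > v2.7 (even though the decimal 2.27 < 2.7).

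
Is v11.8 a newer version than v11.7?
Yes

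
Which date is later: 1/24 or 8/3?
8/3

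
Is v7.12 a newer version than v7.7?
Yes. Version numbers are compared segment by segment as integers, not as decimals: minor version 12 > 7, so v7.12 > v7.7 (even though the decimal 7.12 < 7.7).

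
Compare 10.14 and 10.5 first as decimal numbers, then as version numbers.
As decimals: 10.14 < 10.5. As versions: v10.14 > v10.5 (minor version 14 > 5).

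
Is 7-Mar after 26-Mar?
No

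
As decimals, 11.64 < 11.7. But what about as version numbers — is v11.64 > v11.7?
True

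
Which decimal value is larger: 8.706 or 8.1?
8.706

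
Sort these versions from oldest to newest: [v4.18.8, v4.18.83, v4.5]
[v4.5, v4.18.8, v4.18.83]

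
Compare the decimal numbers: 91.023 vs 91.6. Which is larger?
91.6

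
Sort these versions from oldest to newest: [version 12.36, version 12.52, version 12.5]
[version 12.5, version 12.36, version 12.52]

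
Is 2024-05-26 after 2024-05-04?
Yes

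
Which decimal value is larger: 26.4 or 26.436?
26.436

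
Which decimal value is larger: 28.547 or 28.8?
28.8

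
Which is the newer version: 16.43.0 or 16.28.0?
16.43.0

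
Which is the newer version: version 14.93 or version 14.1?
version 14.93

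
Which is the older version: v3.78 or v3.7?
v3.7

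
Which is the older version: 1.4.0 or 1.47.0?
1.4.0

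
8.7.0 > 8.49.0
False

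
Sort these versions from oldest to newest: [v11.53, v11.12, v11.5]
[v11.5, v11.12, v11.53]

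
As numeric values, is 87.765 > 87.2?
True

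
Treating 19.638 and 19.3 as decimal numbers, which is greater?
19.638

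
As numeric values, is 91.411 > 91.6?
False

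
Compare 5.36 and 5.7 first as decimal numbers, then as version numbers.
As decimals: 5.36 < 5.7. As versions: v5.36 > v5.7 (minor version 36 > 7).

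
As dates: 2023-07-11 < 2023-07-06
False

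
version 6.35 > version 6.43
False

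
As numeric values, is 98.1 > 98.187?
False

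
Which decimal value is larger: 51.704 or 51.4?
51.704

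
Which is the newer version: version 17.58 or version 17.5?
version 17.58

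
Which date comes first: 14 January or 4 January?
4 January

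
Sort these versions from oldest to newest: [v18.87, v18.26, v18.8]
[v18.8, v18.26, v18.87]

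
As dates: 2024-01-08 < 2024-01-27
True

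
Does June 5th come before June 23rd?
Yes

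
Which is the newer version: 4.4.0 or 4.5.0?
4.5.0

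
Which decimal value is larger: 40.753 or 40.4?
40.753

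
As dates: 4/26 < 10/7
True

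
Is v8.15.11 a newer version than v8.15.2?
Yes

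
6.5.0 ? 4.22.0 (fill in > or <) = >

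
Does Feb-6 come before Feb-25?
Yes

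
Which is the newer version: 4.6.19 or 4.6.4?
4.6.19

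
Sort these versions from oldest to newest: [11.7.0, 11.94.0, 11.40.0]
[11.7.0, 11.40.0, 11.94.0]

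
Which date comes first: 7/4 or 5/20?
5/20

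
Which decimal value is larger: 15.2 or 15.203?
15.203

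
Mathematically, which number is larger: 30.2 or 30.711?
30.711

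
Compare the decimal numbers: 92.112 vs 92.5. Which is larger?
92.5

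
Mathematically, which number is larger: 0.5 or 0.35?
0.5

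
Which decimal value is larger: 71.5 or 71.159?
71.5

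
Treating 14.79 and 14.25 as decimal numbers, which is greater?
14.79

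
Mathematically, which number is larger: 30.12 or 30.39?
30.39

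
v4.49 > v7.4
False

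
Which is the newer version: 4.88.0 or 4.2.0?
4.88.0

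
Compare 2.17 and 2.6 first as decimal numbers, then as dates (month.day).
As decimals: 2.17 < 2.6. As dates: 2/17 is later than 2/6 (day 17 > day 6).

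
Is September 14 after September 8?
Yes. Day 14 comes after day 8 in September — this is a date comparison, not a decimal one (the decimal 9.14 would be smaller than 9.8).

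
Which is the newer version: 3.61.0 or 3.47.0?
3.61.0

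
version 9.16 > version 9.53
False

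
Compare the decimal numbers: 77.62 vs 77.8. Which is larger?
77.8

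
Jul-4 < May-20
False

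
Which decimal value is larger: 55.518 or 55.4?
55.518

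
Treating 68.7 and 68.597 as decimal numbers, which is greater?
68.7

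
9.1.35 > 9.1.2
True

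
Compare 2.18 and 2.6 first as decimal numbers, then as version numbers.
As decimals: 2.18 < 2.6. As versions: v2.18 > v2.6 (minor version 18 > 6).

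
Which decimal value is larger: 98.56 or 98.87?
98.87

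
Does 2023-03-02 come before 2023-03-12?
Yes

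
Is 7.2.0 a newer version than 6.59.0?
Yes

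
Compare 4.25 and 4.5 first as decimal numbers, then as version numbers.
As decimals: 4.25 < 4.5. As versions: v4.25 > v4.5 (minor version 25 > 5).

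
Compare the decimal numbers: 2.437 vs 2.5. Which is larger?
2.5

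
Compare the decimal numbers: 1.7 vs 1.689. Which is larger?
1.7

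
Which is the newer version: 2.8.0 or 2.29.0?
2.29.0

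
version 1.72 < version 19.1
True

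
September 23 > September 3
True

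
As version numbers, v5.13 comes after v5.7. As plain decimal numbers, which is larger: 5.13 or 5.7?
5.7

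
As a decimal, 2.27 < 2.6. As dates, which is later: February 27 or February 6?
February 27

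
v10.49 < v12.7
True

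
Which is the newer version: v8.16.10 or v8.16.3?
v8.16.10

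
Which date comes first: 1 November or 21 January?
21 January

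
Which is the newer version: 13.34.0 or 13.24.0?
13.34.0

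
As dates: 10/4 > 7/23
True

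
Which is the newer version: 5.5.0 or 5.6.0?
5.6.0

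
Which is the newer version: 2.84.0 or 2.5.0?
2.84.0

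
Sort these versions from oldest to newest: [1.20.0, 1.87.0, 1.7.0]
[1.7.0, 1.20.0, 1.87.0]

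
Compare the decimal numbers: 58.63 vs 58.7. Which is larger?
58.7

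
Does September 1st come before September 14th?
Yes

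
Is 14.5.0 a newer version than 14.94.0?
No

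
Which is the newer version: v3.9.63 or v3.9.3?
v3.9.63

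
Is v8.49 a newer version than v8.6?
Yes. Version numbers are compared segment by segment as integers, not as decimals: minor version 49 > 6, so v8.49 > v8.6 (even though the decimal 8.49 < 8.6).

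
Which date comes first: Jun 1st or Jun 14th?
Jun 1st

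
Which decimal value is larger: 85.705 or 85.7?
85.705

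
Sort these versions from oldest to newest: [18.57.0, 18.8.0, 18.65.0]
[18.8.0, 18.57.0, 18.65.0]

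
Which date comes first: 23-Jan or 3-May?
23-Jan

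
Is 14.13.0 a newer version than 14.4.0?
Yes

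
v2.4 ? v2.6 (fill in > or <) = <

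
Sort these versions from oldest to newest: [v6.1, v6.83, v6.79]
[v6.1, v6.79, v6.83]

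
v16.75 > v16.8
True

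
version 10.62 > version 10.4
True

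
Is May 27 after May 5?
Yes. Day 27 comes after day 5 in May — this is a date comparison, not a decimal one (the decimal 5.27 would be smaller than 5.5).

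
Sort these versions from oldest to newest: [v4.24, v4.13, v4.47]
[v4.13, v4.24, v4.47]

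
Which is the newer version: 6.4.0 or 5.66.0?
6.4.0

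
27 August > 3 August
True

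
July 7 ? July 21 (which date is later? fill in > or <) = <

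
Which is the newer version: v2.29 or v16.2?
v16.2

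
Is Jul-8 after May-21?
Yes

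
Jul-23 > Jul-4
True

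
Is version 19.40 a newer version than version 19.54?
No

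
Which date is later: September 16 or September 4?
September 16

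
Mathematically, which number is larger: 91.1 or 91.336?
91.336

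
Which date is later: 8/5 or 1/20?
8/5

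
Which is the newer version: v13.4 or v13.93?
v13.93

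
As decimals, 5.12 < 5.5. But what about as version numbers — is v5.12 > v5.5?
True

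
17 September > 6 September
True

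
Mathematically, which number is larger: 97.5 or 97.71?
97.71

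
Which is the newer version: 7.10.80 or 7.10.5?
7.10.80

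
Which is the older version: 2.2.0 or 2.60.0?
2.2.0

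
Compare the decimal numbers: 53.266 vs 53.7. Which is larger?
53.7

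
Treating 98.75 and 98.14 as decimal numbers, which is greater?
98.75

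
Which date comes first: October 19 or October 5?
October 5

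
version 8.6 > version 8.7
False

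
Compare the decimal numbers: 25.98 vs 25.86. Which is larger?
25.98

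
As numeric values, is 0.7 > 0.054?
True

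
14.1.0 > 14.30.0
False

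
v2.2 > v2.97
False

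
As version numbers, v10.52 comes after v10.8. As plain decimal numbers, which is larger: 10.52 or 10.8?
10.8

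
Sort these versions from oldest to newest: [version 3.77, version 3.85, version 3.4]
[version 3.4, version 3.77, version 3.85]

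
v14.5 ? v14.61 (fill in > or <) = <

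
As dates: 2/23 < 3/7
True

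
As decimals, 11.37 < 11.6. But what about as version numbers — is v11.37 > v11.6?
True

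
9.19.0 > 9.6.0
True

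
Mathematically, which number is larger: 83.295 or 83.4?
83.4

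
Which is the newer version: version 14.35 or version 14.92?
version 14.92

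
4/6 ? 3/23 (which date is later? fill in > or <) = >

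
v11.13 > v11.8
True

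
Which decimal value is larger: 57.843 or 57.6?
57.843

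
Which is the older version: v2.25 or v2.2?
v2.2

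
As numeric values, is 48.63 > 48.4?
True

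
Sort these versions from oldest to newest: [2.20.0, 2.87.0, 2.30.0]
[2.20.0, 2.30.0, 2.87.0]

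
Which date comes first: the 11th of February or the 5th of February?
the 5th of February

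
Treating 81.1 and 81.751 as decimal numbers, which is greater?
81.751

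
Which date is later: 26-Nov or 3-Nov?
26-Nov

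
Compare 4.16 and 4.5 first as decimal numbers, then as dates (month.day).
As decimals: 4.16 < 4.5. As dates: 4/16 is later than 4/5 (day 16 > day 5).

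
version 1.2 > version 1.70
False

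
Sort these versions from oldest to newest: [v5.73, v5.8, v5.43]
[v5.8, v5.43, v5.73]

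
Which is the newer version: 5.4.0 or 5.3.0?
5.4.0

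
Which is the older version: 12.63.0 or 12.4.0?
12.4.0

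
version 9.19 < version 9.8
False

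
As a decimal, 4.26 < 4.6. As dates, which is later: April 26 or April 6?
April 26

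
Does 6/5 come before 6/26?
Yes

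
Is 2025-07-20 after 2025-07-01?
Yes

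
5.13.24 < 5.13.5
False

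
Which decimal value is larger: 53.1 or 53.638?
53.638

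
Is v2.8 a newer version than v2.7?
Yes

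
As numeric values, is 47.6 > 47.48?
True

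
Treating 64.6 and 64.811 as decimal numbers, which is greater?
64.811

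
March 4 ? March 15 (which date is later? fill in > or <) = <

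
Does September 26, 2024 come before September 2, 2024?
No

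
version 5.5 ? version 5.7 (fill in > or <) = <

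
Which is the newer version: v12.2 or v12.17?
v12.17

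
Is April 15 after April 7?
Yes. Day 15 comes after day 7 in April — this is a date comparison, not a decimal one (the decimal 4.15 would be smaller than 4.7).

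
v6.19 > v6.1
True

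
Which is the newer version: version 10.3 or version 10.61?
version 10.61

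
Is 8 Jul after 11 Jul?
No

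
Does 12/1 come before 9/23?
No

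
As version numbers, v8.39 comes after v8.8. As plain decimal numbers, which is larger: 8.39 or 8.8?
8.8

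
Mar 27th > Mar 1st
True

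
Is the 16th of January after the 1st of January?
Yes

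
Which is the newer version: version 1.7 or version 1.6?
version 1.7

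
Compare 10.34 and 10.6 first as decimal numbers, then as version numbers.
As decimals: 10.34 < 10.6. As versions: v10.34 > v10.6 (minor version 34 > 6).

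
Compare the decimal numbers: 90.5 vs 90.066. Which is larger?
90.5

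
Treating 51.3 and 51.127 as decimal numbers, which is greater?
51.3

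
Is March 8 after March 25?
No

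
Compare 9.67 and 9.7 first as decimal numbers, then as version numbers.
As decimals: 9.67 < 9.7. As versions: v9.67 > v9.7 (minor version 67 > 7).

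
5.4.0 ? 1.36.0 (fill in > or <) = >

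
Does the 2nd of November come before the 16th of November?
Yes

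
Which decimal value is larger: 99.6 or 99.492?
99.6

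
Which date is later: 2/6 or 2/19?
2/19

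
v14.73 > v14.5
True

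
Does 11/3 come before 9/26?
No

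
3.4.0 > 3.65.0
False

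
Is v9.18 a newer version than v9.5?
Yes. Version numbers are compared segment by segment as integers, not as decimals: minor version 18 > 5, so v9.18 > v9.5 (even though the decimal 9.18 < 9.5).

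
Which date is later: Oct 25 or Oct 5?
Oct 25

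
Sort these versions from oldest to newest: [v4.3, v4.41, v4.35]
[v4.3, v4.35, v4.41]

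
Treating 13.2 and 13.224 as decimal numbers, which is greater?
13.224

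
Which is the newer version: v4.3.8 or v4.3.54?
v4.3.54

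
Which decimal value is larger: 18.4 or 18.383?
18.4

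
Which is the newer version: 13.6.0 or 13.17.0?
13.17.0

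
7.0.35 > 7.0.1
True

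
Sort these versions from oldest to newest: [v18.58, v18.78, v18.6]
[v18.6, v18.58, v18.78]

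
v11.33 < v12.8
True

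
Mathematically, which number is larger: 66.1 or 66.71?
66.71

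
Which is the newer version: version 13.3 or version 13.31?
version 13.31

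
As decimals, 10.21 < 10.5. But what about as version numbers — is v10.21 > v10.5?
True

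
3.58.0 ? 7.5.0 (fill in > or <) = <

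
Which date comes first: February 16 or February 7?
February 7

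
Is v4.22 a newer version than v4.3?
Yes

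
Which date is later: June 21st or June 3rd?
June 21st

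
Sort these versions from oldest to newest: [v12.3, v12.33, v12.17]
[v12.3, v12.17, v12.33]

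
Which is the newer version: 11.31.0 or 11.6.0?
11.31.0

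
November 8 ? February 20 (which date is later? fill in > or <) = >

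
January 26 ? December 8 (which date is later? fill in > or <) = <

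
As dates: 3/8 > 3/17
False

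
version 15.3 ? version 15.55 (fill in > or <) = <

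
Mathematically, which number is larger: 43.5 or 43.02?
43.5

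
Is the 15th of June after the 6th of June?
Yes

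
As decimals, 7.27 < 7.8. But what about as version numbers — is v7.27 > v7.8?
True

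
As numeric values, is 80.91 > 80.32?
True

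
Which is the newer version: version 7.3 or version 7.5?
version 7.5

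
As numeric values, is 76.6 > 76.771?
False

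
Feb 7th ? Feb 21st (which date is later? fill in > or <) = <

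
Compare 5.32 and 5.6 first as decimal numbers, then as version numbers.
As decimals: 5.32 < 5.6. As versions: v5.32 > v5.6 (minor version 32 > 6).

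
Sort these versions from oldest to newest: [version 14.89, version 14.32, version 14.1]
[version 14.1, version 14.32, version 14.89]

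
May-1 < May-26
True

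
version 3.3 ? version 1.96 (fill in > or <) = >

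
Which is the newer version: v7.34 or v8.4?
v8.4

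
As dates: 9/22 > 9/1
True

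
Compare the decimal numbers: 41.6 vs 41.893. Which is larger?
41.893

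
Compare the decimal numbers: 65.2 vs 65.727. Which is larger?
65.727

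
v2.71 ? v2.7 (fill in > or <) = >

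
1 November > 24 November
False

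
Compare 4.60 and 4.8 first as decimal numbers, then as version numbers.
As decimals: 4.60 < 4.8. As versions: v4.60 > v4.8 (minor version 60 > 8).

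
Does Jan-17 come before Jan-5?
No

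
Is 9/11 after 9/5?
Yes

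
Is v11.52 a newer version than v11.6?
Yes. Version numbers are compared segment by segment as integers, not as decimals: minor version 52 > 6, so v11.52 > v11.6 (even though the decimal 11.52 < 11.6).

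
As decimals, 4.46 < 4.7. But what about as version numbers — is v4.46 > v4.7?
True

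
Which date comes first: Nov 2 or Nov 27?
Nov 2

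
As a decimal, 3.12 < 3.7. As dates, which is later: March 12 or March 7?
March 12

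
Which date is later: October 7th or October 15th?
October 15th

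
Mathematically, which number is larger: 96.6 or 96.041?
96.6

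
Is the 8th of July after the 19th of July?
No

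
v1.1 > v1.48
False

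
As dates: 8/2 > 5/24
True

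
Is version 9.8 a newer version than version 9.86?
No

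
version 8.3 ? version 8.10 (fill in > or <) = <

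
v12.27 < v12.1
False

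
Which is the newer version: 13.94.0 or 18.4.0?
18.4.0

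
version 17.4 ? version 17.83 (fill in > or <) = <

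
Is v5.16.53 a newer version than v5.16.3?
Yes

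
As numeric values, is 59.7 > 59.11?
True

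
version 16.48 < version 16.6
False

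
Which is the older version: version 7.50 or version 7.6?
version 7.6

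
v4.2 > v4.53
False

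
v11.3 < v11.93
True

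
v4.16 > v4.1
True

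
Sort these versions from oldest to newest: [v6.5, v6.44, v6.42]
[v6.5, v6.42, v6.44]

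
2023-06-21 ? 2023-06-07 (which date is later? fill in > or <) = >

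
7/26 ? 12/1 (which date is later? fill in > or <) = <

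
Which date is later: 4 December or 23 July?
4 December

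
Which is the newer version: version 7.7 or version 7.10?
version 7.10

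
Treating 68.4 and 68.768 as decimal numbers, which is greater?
68.768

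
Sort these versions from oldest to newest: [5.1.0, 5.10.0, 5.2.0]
[5.1.0, 5.2.0, 5.10.0]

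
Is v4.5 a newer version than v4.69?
No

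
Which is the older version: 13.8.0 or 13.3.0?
13.3.0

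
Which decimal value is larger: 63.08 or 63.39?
63.39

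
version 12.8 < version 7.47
False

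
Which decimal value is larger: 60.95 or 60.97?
60.97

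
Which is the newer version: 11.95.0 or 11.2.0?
11.95.0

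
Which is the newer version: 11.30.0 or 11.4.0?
11.30.0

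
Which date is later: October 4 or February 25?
October 4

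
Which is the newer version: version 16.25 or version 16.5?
version 16.25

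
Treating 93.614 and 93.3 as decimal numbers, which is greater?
93.614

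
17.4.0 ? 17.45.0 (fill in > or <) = <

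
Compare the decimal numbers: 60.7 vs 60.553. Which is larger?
60.7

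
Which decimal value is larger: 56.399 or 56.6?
56.6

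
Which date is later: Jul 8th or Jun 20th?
Jul 8th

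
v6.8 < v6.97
True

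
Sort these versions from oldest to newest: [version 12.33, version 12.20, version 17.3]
[version 12.20, version 12.33, version 17.3]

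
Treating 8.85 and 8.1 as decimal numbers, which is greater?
8.85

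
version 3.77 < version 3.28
False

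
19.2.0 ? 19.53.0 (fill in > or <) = <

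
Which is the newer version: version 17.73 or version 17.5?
version 17.73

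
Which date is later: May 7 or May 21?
May 21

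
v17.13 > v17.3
True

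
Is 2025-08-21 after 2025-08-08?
Yes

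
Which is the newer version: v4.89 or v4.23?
v4.89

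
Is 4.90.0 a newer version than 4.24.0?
Yes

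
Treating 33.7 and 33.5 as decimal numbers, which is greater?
33.7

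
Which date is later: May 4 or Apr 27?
May 4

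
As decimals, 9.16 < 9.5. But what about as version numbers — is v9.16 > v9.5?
True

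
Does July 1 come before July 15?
Yes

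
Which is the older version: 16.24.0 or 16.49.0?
16.24.0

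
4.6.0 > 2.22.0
True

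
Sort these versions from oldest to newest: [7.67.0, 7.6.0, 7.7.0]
[7.6.0, 7.7.0, 7.67.0]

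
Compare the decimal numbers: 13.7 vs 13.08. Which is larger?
13.7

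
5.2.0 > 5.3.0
False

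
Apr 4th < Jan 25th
False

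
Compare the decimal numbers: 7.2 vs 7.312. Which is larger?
7.312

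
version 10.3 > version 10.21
False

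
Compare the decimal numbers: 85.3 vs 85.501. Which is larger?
85.501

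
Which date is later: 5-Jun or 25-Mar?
5-Jun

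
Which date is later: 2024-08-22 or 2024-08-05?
2024-08-22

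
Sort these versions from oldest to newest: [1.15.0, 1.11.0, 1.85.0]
[1.11.0, 1.15.0, 1.85.0]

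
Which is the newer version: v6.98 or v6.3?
v6.98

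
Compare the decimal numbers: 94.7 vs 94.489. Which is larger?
94.7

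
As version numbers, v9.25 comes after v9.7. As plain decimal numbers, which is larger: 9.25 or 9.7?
9.7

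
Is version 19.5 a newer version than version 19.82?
No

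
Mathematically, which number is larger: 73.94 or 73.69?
73.94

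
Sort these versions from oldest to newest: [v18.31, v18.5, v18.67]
[v18.5, v18.31, v18.67]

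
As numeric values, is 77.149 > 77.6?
False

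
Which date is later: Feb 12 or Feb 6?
Feb 12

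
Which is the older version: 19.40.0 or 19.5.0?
19.5.0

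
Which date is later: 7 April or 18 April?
18 April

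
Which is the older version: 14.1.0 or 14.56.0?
14.1.0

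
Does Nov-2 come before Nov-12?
Yes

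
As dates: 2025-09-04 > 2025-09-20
False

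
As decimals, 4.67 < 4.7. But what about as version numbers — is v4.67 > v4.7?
True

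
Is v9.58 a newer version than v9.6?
Yes. Version numbers are compared segment by segment as integers, not as decimals: minor version 58 > 6, so v9.58 > v9.6 (even though the decimal 9.58 < 9.6).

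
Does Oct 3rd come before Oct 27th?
Yes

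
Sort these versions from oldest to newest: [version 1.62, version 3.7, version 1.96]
[version 1.62, version 1.96, version 3.7]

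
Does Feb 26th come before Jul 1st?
Yes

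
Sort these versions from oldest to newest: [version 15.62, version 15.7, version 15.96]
[version 15.7, version 15.62, version 15.96]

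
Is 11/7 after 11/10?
No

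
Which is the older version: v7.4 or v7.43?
v7.4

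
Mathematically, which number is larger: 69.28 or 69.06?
69.28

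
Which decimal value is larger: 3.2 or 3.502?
3.502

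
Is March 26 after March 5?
Yes. Day 26 comes after day 5 in March — this is a date comparison, not a decimal one (the decimal 3.26 would be smaller than 3.5).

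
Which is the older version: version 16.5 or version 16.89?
version 16.5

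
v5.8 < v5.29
True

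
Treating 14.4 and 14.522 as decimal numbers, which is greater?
14.522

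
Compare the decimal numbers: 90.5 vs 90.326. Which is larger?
90.5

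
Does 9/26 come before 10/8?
Yes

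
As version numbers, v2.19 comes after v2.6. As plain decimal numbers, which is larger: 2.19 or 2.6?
2.6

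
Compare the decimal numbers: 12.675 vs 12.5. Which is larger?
12.675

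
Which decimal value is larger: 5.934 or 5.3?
5.934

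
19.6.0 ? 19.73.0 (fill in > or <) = <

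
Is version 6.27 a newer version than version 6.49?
No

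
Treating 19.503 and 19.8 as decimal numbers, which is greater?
19.8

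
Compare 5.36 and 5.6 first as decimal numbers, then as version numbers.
As decimals: 5.36 < 5.6. As versions: v5.36 > v5.6 (minor version 36 > 6).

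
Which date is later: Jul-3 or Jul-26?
Jul-26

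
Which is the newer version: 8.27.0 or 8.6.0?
8.27.0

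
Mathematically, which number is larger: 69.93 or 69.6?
69.93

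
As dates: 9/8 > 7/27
True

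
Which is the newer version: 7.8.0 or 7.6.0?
7.8.0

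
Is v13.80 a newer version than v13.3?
Yes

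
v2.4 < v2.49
True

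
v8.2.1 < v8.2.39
True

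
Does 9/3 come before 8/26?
No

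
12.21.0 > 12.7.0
True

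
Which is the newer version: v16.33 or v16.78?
v16.78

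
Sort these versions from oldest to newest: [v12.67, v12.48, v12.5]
[v12.5, v12.48, v12.67]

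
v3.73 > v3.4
True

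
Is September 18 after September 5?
Yes. Day 18 comes after day 5 in September — this is a date comparison, not a decimal one (the decimal 9.18 would be smaller than 9.5).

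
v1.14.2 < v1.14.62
True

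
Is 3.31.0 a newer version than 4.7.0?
No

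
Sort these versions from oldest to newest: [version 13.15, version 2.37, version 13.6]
[version 2.37, version 13.6, version 13.15]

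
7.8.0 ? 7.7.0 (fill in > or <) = >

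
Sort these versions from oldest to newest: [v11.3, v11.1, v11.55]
[v11.1, v11.3, v11.55]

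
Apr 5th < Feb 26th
False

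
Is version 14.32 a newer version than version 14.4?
Yes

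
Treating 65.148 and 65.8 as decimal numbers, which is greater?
65.8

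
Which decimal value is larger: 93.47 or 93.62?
93.62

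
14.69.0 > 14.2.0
True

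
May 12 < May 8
False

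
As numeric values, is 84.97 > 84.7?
True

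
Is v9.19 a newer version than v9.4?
Yes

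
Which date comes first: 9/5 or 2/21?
2/21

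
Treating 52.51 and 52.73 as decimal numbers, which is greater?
52.73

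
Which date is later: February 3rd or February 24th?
February 24th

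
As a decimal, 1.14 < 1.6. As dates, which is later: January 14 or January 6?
January 14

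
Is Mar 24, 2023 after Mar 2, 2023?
Yes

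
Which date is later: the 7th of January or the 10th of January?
the 10th of January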